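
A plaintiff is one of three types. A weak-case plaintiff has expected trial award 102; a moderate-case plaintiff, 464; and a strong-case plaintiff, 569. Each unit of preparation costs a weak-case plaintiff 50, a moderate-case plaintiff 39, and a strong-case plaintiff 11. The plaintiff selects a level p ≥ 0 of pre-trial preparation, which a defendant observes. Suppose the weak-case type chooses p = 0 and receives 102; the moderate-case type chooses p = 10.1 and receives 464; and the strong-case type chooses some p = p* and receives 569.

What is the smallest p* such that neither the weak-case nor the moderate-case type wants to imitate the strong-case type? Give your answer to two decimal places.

12.79

Moderate-case type (on-path payoff 464 − 39×10.1 = 70.1) won't mimic when 70.1 ≥ 569 − 39·p*, i.e. p* ≥ 12.79.
Weak-case type (on-path payoff 102) won't mimic when 102 ≥ 569 − 50·p*, i.e. p* ≥ 9.34.
Both must hold, so p* = max(9.34, 12.79) = 12.79. The moderate-case type's constraint binds.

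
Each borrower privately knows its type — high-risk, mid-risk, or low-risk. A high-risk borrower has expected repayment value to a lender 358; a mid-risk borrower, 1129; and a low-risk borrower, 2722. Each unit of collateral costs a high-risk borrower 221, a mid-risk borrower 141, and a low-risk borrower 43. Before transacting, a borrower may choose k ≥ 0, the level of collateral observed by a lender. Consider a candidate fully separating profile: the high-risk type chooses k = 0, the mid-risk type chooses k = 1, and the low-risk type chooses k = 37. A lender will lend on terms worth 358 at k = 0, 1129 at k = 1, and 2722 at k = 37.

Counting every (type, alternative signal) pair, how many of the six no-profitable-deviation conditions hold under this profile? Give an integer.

Mid-risk (own payoff 1129 − 141×1 = 988): to k=0 gives 358 → no gain ✓; to k=37 gives 2722 − 141×37 = -2495 → no gain ✓.
Low-risk (own payoff 2722 − 43×37 = 1131): to k=0 gives 358 → no gain ✓; to k=1 gives 1129 − 43×1 = 1086 → no gain ✓.
High-risk (own payoff 358): to k=1 gives 1129 − 221×1 = 908 → profitable ✗; to k=37 gives 2722 − 221×37 = -5455 → no gain ✓.
5 of the 6 constraints hold; not an equilibrium.

5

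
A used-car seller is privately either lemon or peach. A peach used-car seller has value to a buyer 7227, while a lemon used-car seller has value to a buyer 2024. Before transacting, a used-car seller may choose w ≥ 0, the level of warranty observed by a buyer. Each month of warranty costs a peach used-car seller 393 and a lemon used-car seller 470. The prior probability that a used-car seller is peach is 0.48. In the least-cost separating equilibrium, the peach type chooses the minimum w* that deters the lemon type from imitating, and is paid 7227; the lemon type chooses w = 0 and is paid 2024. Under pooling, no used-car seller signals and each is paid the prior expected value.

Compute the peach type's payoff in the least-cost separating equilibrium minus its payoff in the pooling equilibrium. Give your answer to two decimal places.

Least-cost separating signal: w* solves 2024 = 7227 − 470·w*, so w* = (7227 − 2024)/470 ≈ 11.0702.
Peach type's separating payoff: 7227 − 393 × w* = 7227 − 393 × (7227 − 2024)/470 = 7227 − 2044779/470 ≈ 2876.4064.
Pooling payoff: 0.48 × 7227 + 0.52 × 2024 = 4521.44.
Difference: 2876.4064 − 4521.44 = -1645.0336, i.e. -1645.03 to two decimal places.
The peach type would prefer the pooling outcome.

-1645.03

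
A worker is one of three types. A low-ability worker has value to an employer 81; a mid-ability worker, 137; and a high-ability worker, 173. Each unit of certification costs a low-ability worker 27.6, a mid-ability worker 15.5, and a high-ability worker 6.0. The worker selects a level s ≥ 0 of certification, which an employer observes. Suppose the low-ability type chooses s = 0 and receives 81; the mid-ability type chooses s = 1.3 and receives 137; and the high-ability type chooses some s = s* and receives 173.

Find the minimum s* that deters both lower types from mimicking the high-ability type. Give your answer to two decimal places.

3.62

Mid-ability type (on-path payoff 137 − 15.5×1.3 = 116.85) won't mimic when 116.85 ≥ 173 − 15.5·s*, i.e. s* ≥ 3.62.
Low-ability type (on-path payoff 81) won't mimic when 81 ≥ 173 − 27.6·s*, i.e. s* ≥ 3.33.
Both must hold, so s* = max(3.33, 3.62) = 3.62. The mid-ability type's constraint binds.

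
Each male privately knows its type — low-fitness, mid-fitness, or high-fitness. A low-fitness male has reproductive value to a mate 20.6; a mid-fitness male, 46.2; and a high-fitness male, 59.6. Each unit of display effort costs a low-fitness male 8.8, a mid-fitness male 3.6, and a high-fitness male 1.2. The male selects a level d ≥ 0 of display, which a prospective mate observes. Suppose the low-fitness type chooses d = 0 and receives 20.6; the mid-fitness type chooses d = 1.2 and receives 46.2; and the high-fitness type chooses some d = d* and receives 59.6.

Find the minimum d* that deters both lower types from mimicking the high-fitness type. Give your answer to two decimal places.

Low-fitness type (on-path payoff 20.6) won't mimic when 20.6 ≥ 59.6 − 8.8·d*, i.e. d* ≥ 4.43.
Mid-fitness type (on-path payoff 46.2 − 3.6×1.2 = 41.88) won't mimic when 41.88 ≥ 59.6 − 3.6·d*, i.e. d* ≥ 4.92.
Both must hold, so d* = max(4.43, 4.92) = 4.92. The mid-fitness type's constraint binds.

4.92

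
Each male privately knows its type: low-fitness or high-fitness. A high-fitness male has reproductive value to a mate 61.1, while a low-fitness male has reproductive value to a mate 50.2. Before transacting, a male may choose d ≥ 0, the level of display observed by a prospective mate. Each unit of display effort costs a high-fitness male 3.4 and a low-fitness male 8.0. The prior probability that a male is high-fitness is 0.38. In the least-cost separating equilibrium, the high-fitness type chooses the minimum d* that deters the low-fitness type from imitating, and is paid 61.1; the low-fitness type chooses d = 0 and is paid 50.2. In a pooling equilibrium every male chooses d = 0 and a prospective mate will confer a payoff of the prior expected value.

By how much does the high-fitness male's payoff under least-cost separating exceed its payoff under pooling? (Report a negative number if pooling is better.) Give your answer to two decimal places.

2.13

Least-cost separating signal: d* solves 50.2 = 61.1 − 8.0·d*, so d* = (61.1 − 50.2)/8.0 = 1.3625.
High-fitness type's separating payoff: 61.1 − 3.4 × d* = 61.1 − 3.4 × (61.1 − 50.2)/8.0 = 61.1 − 37.06/8.0 = 56.4675.
Pooling payoff: 0.38 × 61.1 + 0.62 × 50.2 = 54.342.
Difference: 56.4675 − 54.342 = 2.1255, i.e. 2.13 to two decimal places.
The high-fitness type prefers to separate.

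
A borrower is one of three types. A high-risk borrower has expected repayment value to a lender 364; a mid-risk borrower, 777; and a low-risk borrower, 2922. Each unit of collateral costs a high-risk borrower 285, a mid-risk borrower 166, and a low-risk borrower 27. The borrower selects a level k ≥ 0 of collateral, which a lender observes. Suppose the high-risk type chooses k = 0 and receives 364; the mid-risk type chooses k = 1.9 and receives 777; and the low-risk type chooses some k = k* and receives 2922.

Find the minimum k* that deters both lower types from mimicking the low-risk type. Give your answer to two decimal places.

14.82

Mid-risk type (on-path payoff 777 − 166×1.9 = 461.6) won't mimic when 461.6 ≥ 2922 − 166·k*, i.e. k* ≥ 14.82.
High-risk type (on-path payoff 364) won't mimic when 364 ≥ 2922 − 285·k*, i.e. k* ≥ 8.98.
Both must hold, so k* = max(8.98, 14.82) = 14.82. The mid-risk type's constraint binds.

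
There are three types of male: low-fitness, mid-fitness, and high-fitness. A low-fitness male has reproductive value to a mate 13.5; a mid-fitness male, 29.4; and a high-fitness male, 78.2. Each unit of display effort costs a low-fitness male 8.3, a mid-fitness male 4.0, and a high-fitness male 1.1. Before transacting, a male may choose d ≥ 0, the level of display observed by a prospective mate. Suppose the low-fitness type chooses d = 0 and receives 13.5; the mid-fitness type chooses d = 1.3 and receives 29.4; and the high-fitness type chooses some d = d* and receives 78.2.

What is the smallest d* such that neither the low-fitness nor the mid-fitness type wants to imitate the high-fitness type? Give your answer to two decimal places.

Low-fitness type (on-path payoff 13.5) won't mimic when 13.5 ≥ 78.2 − 8.3·d*, i.e. d* ≥ 7.80.
Mid-fitness type (on-path payoff 29.4 − 4.0×1.3 = 24.2) won't mimic when 24.2 ≥ 78.2 − 4.0·d*, i.e. d* ≥ 13.50.
Both must hold, so d* = max(7.80, 13.50) = 13.50. The mid-fitness type's constraint binds.

13.50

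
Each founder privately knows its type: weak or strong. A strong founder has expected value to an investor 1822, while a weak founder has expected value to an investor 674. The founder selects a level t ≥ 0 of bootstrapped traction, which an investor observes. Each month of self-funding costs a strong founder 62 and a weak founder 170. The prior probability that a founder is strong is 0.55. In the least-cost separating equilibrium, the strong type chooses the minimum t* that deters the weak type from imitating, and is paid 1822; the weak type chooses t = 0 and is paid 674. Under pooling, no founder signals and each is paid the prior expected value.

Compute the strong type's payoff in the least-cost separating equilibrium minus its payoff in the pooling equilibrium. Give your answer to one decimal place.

Least-cost separating signal: t* solves 674 = 1822 − 170·t*, so t* = (1822 − 674)/170 ≈ 6.7529.
Strong type's separating payoff: 1822 − 62 × t* = 1822 − 62 × (1822 − 674)/170 = 1822 − 71176/170 ≈ 1403.318.
Pooling payoff: 0.55 × 1822 + 0.45 × 674 = 1305.4.
Difference: 1403.318 − 1305.4 = 97.918, i.e. 97.9 to one decimal place.
The strong type prefers to separate.

97.9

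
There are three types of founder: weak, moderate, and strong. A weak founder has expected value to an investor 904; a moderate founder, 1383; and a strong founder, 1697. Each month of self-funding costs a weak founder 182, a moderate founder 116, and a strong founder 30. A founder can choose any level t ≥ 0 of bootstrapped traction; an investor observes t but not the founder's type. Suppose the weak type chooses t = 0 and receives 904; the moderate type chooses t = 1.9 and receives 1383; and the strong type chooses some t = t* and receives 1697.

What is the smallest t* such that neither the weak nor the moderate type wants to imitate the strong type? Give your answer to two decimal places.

Moderate type (on-path payoff 1383 − 116×1.9 = 1162.6) won't mimic when 1162.6 ≥ 1697 − 116·t*, i.e. t* ≥ 4.61.
Weak type (on-path payoff 904) won't mimic when 904 ≥ 1697 − 182·t*, i.e. t* ≥ 4.36.
Both must hold, so t* = max(4.36, 4.61) = 4.61. The moderate type's constraint binds.

4.61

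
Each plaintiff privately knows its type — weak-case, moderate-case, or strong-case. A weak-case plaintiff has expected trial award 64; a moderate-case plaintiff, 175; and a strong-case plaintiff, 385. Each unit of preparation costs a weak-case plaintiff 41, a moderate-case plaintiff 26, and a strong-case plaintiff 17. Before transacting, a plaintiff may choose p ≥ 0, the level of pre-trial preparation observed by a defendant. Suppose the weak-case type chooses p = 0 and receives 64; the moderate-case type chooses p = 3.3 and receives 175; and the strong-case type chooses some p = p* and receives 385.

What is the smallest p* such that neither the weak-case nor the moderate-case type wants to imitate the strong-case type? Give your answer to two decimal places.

Weak-case type (on-path payoff 64) won't mimic when 64 ≥ 385 − 41·p*, i.e. p* ≥ 7.83.
Moderate-case type (on-path payoff 175 − 26×3.3 = 89.2) won't mimic when 89.2 ≥ 385 − 26·p*, i.e. p* ≥ 11.38.
Both must hold, so p* = max(7.83, 11.38) = 11.38. The moderate-case type's constraint binds.

11.38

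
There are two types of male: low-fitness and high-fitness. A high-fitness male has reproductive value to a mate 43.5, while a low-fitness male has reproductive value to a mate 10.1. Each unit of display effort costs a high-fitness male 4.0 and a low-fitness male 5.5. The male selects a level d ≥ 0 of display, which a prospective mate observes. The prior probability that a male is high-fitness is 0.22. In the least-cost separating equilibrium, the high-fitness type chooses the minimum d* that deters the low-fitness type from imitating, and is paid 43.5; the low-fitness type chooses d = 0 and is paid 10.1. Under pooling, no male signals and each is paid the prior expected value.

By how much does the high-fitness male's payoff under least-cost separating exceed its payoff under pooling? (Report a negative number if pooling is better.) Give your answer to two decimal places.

Least-cost separating signal: d* solves 10.1 = 43.5 − 5.5·d*, so d* = (43.5 − 10.1)/5.5 ≈ 6.0727.
High-fitness type's separating payoff: 43.5 − 4.0 × d* = 43.5 − 4.0 × (43.5 − 10.1)/5.5 = 43.5 − 133.6/5.5 ≈ 19.2091.
Pooling payoff: 0.22 × 43.5 + 0.78 × 10.1 = 17.448.
Difference: 19.2091 − 17.448 = 1.7611, i.e. 1.76 to two decimal places.
The high-fitness type prefers to separate.

1.76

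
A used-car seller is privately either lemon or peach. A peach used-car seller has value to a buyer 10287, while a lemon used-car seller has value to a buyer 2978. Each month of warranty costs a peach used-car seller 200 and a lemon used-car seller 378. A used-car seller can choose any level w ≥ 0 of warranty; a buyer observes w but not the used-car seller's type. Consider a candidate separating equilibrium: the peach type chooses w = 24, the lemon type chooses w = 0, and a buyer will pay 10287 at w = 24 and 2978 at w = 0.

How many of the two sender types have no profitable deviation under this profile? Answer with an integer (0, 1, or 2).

Peach type: signal → 10287 − 200 × 24 = 5487; deviate to 0 → 2978. IC holds (5487 ≥ 2978).
Lemon type: stay at 0 → 2978; mimic → 10287 − 378 × 24 = 1215. IC holds (2978 ≥ 1215).
2 of 2 constraints hold, so this is a separating equilibrium.

2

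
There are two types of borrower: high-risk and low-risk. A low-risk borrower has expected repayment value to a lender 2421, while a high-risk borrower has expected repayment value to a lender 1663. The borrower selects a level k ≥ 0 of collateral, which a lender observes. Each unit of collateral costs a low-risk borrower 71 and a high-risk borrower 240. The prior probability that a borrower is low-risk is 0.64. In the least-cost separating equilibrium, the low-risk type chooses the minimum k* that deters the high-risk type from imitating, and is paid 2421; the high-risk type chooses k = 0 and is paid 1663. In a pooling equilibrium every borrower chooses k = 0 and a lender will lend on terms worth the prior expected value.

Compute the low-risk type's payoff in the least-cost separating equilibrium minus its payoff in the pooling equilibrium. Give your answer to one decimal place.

48.6

Least-cost separating signal: k* solves 1663 = 2421 − 240·k*, so k* = (2421 − 1663)/240 ≈ 3.1583.
Low-risk type's separating payoff: 2421 − 71 × k* = 2421 − 71 × (2421 − 1663)/240 = 2421 − 53818/240 ≈ 2196.758.
Pooling payoff: 0.64 × 2421 + 0.36 × 1663 = 2148.12.
Difference: 2196.758 − 2148.12 = 48.638, i.e. 48.6 to one decimal place.
The low-risk type prefers to separate.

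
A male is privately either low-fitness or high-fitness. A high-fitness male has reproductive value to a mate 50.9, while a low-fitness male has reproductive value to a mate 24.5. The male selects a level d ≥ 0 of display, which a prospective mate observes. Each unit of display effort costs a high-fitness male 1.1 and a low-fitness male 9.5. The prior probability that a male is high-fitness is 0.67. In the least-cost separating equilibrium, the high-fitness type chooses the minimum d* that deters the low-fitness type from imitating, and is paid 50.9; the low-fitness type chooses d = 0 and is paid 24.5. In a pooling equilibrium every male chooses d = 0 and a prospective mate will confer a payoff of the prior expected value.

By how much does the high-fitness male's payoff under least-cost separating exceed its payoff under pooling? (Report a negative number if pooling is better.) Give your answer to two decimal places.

Least-cost separating signal: d* solves 24.5 = 50.9 − 9.5·d*, so d* = (50.9 − 24.5)/9.5 ≈ 2.7789.
High-fitness type's separating payoff: 50.9 − 1.1 × d* = 50.9 − 1.1 × (50.9 − 24.5)/9.5 = 50.9 − 29.04/9.5 ≈ 47.8432.
Pooling payoff: 0.67 × 50.9 + 0.33 × 24.5 = 42.188.
Difference: 47.8432 − 42.188 = 5.6552, i.e. 5.66 to two decimal places.
The high-fitness type prefers to separate.

5.66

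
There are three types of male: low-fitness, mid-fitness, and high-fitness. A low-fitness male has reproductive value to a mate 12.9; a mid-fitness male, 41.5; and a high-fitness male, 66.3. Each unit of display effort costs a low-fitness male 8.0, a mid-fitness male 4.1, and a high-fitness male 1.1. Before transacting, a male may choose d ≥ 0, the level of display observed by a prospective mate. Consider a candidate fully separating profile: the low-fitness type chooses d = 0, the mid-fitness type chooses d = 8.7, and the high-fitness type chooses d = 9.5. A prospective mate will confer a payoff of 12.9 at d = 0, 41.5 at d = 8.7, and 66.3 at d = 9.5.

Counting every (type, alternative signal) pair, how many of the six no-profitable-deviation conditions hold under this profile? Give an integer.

Low-fitness (own payoff 12.9): to d=8.7 gives 41.5 − 8.0×8.7 = -28.1 → no gain ✓; to d=9.5 gives 66.3 − 8.0×9.5 = -9.7 → no gain ✓.
High-fitness (own payoff 66.3 − 1.1×9.5 = 55.85): to d=0 gives 12.9 → no gain ✓; to d=8.7 gives 41.5 − 1.1×8.7 = 31.93 → no gain ✓.
Mid-fitness (own payoff 41.5 − 4.1×8.7 = 5.83): to d=0 gives 12.9 → profitable ✗; to d=9.5 gives 66.3 − 4.1×9.5 = 27.35 → profitable ✗.
4 of the 6 constraints hold; not an equilibrium.

4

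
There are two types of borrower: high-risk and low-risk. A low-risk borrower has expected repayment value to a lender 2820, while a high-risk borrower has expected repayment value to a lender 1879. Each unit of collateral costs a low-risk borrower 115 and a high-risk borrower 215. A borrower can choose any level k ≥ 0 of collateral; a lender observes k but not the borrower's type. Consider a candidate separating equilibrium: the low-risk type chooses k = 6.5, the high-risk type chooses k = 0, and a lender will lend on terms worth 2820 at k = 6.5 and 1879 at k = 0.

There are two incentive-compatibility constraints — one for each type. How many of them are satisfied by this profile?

2

High-risk type: stay at 0 → 1879; mimic → 2820 − 215 × 6.5 = 1422.5. IC holds (1879 ≥ 1422.5).
Low-risk type: signal → 2820 − 115 × 6.5 = 2072.5; deviate to 0 → 1879. IC holds (2072.5 ≥ 1879).
2 of 2 constraints hold, so this is a separating equilibrium.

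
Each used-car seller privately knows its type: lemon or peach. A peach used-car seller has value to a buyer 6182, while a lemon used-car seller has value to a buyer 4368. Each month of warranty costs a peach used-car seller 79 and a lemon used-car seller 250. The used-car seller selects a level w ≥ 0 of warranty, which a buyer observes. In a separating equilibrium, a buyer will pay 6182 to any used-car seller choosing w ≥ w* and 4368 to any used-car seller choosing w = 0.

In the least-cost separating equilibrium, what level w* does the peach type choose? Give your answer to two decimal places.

A lemon used-car seller choosing w = 0 receives 4368.
Imitating at w* instead would pay 6182 at cost 250·w*, netting 6182 − 250·w*.
Indifference: 4368 = 6182 − 250·w*, so w* = (6182 − 4368) / 250 ≈ 7.26.
At w* the lemon type's incentive constraint just binds; the peach type strictly prefers w* since its per-unit cost is lower.

7.26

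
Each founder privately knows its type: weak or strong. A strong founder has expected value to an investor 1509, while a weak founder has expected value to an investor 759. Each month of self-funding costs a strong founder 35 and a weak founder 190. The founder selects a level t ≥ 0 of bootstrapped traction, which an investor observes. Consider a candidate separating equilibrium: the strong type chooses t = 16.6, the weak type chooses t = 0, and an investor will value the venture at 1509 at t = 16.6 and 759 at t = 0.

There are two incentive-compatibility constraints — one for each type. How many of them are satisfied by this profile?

Strong type: signal → 1509 − 35 × 16.6 = 928; deviate to 0 → 759. IC holds (928 ≥ 759).
Weak type: stay at 0 → 759; mimic → 1509 − 190 × 16.6 = -1645. IC holds (759 ≥ -1645).
2 of 2 constraints hold, so this is a separating equilibrium.

2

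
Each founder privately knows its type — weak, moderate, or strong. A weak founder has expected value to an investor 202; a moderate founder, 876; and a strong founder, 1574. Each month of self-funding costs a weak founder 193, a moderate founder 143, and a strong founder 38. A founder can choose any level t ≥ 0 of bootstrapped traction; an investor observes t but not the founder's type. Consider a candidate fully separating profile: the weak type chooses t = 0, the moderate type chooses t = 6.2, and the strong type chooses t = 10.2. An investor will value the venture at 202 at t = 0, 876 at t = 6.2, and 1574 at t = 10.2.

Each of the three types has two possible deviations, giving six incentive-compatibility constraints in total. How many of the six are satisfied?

4

Weak (own payoff 202): to t=6.2 gives 876 − 193×6.2 = -320.6 → no gain ✓; to t=10.2 gives 1574 − 193×10.2 = -394.6 → no gain ✓.
Strong (own payoff 1574 − 38×10.2 = 1186.4): to t=0 gives 202 → no gain ✓; to t=6.2 gives 876 − 38×6.2 = 640.4 → no gain ✓.
Moderate (own payoff 876 − 143×6.2 = -10.6): to t=0 gives 202 → profitable ✗; to t=10.2 gives 1574 − 143×10.2 = 115.4 → profitable ✗.
4 of the 6 constraints hold; not an equilibrium.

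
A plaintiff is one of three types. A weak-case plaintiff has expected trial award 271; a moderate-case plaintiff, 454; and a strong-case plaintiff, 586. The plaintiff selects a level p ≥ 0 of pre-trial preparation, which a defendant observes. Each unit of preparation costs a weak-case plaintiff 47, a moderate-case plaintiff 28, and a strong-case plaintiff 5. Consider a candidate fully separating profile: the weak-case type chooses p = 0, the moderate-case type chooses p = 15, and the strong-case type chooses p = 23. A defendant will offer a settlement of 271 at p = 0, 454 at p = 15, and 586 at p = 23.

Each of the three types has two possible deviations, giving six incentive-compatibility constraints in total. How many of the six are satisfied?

5

Strong-case (own payoff 586 − 5×23 = 471): to p=0 gives 271 → no gain ✓; to p=15 gives 454 − 5×15 = 379 → no gain ✓.
Moderate-case (own payoff 454 − 28×15 = 34): to p=0 gives 271 → profitable ✗; to p=23 gives 586 − 28×23 = -58 → no gain ✓.
Weak-case (own payoff 271): to p=15 gives 454 − 47×15 = -251 → no gain ✓; to p=23 gives 586 − 47×23 = -495 → no gain ✓.
5 of the 6 constraints hold; not an equilibrium.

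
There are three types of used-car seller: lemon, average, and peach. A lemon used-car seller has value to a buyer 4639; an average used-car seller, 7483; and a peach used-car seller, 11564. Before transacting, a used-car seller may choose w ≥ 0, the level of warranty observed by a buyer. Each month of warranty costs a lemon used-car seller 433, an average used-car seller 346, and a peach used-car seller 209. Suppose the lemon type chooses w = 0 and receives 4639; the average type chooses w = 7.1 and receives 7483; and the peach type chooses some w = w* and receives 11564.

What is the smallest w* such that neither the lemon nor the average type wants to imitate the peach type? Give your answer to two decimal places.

Average type (on-path payoff 7483 − 346×7.1 = 5026.4) won't mimic when 5026.4 ≥ 11564 − 346·w*, i.e. w* ≥ 18.89.
Lemon type (on-path payoff 4639) won't mimic when 4639 ≥ 11564 − 433·w*, i.e. w* ≥ 15.99.
Both must hold, so w* = max(15.99, 18.89) = 18.89. The average type's constraint binds.

18.89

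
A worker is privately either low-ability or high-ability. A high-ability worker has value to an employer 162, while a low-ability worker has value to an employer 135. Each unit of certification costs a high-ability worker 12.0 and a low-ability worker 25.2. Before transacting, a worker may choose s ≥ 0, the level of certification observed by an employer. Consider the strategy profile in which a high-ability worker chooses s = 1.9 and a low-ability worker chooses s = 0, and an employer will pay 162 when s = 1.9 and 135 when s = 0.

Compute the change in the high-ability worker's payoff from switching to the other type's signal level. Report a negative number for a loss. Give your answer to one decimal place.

-4.2

Playing s = 1.9 the high-ability worker receives 162 − 12.0 × 1.9 = 139.2.
Deviating to s = 0 yields 135 instead.
Gain from deviating: 135 − 139.2 = -4.2.
The gain is negative, so the high-ability type's incentive-compatibility constraint is satisfied.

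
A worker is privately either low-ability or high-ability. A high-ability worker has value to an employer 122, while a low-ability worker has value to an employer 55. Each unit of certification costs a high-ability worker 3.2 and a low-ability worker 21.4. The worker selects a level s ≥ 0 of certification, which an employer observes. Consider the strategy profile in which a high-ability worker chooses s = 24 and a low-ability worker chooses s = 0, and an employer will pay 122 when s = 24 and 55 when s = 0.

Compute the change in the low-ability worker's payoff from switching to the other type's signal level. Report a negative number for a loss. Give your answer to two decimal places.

Playing s = 0 the low-ability worker receives 55.
Deviating to s = 24 brings payment 122 at cost 21.4 × 24 = 513.6, netting -391.6.
Gain from deviating: -391.6 − 55 = -446.60.
The gain is negative, so the low-ability type's incentive-compatibility constraint is satisfied.

-446.60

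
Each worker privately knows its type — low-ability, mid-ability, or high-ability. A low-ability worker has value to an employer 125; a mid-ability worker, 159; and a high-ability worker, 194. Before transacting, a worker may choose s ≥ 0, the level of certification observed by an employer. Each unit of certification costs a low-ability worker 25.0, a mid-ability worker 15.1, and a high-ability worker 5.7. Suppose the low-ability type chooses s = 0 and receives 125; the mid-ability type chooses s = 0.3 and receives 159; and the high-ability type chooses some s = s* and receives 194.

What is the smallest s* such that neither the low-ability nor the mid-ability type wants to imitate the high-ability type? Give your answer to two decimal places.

2.76

Low-ability type (on-path payoff 125) won't mimic when 125 ≥ 194 − 25.0·s*, i.e. s* ≥ 2.76.
Mid-ability type (on-path payoff 159 − 15.1×0.3 = 154.47) won't mimic when 154.47 ≥ 194 − 15.1·s*, i.e. s* ≥ 2.62.
Both must hold, so s* = max(2.76, 2.62) = 2.76. The low-ability type's constraint binds.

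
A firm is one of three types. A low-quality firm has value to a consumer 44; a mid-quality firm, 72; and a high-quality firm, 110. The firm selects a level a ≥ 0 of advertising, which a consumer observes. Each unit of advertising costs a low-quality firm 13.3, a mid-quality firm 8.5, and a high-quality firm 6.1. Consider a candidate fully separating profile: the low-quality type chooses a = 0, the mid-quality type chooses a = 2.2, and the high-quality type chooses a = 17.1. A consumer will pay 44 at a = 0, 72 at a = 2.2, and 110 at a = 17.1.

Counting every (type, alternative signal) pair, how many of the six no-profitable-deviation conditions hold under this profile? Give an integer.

High-quality (own payoff 110 − 6.1×17.1 = 5.69): to a=0 gives 44 → profitable ✗; to a=2.2 gives 72 − 6.1×2.2 = 58.58 → profitable ✗.
Mid-quality (own payoff 72 − 8.5×2.2 = 53.3): to a=0 gives 44 → no gain ✓; to a=17.1 gives 110 − 8.5×17.1 = -35.35 → no gain ✓.
Low-quality (own payoff 44): to a=2.2 gives 72 − 13.3×2.2 = 42.74 → no gain ✓; to a=17.1 gives 110 − 13.3×17.1 = -117.43 → no gain ✓.
4 of the 6 constraints hold; not an equilibrium.

4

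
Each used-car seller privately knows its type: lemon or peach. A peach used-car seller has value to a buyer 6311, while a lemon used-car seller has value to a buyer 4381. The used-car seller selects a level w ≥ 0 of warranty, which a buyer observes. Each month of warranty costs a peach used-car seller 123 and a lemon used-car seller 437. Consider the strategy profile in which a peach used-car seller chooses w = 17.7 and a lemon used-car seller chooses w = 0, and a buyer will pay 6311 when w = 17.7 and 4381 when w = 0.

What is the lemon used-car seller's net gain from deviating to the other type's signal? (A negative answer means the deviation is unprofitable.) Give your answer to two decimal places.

-5804.90

Playing w = 0 the lemon used-car seller receives 4381.
Deviating to w = 17.7 brings payment 6311 at cost 437 × 17.7 = 7734.9, netting -1423.9.
Gain from deviating: -1423.9 − 4381 = -5804.90.
The gain is negative, so the lemon type's incentive-compatibility constraint is satisfied.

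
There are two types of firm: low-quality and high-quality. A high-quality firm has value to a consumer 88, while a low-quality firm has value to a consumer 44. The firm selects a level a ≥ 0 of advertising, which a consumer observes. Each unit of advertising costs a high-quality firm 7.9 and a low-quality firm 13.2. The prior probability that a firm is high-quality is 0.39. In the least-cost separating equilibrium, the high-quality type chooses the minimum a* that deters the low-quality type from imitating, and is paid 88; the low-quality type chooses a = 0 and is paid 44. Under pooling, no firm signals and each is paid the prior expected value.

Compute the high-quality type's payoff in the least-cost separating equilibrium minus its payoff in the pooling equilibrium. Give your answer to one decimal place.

Least-cost separating signal: a* solves 44 = 88 − 13.2·a*, so a* = (88 − 44)/13.2 ≈ 3.3333.
High-quality type's separating payoff: 88 − 7.9 × a* = 88 − 7.9 × (88 − 44)/13.2 = 88 − 347.6/13.2 ≈ 61.667.
Pooling payoff: 0.39 × 88 + 0.61 × 44 = 61.16.
Difference: 61.667 − 61.16 = 0.507, i.e. 0.5 to one decimal place.
The high-quality type prefers to separate.

0.5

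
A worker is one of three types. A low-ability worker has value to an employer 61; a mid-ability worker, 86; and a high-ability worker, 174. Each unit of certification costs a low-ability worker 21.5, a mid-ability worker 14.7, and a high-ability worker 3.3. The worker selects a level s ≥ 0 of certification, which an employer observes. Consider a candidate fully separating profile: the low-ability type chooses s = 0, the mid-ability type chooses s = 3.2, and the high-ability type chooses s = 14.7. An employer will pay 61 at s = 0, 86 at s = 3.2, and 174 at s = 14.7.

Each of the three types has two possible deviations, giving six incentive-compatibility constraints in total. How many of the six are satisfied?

Mid-ability (own payoff 86 − 14.7×3.2 = 38.96): to s=0 gives 61 → profitable ✗; to s=14.7 gives 174 − 14.7×14.7 = -42.09 → no gain ✓.
High-ability (own payoff 174 − 3.3×14.7 = 125.49): to s=0 gives 61 → no gain ✓; to s=3.2 gives 86 − 3.3×3.2 = 75.44 → no gain ✓.
Low-ability (own payoff 61): to s=3.2 gives 86 − 21.5×3.2 = 17.2 → no gain ✓; to s=14.7 gives 174 − 21.5×14.7 = -142.05 → no gain ✓.
5 of the 6 constraints hold; not an equilibrium.

5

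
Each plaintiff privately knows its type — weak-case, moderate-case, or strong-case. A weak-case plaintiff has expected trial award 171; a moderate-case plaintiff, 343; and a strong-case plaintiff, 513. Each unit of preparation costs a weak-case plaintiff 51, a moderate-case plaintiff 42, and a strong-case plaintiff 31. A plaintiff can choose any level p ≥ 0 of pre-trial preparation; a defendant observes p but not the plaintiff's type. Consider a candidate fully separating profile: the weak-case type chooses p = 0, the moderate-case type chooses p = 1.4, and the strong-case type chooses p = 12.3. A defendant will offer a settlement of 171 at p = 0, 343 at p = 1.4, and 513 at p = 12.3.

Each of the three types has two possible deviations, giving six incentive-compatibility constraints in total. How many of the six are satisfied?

Weak-case (own payoff 171): to p=1.4 gives 343 − 51×1.4 = 271.6 → profitable ✗; to p=12.3 gives 513 − 51×12.3 = -114.3 → no gain ✓.
Strong-case (own payoff 513 − 31×12.3 = 131.7): to p=0 gives 171 → profitable ✗; to p=1.4 gives 343 − 31×1.4 = 299.6 → profitable ✗.
Moderate-case (own payoff 343 − 42×1.4 = 284.2): to p=0 gives 171 → no gain ✓; to p=12.3 gives 513 − 42×12.3 = -3.6 → no gain ✓.
3 of the 6 constraints hold; not an equilibrium.

3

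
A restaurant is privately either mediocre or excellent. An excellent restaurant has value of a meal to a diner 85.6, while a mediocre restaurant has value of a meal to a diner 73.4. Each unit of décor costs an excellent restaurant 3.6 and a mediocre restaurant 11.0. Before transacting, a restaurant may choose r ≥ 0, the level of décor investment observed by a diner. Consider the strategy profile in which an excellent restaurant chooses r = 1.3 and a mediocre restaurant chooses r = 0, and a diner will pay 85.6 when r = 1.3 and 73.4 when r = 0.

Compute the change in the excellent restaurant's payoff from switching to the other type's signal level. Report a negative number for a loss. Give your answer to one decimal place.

-7.5

Playing r = 1.3 the excellent restaurant receives 85.6 − 3.6 × 1.3 = 80.92.
Deviating to r = 0 yields 73.4 instead.
Gain from deviating: 73.4 − 80.92 = -7.52, i.e. -7.5 to one decimal place.
The gain is negative, so the excellent type's incentive-compatibility constraint is satisfied.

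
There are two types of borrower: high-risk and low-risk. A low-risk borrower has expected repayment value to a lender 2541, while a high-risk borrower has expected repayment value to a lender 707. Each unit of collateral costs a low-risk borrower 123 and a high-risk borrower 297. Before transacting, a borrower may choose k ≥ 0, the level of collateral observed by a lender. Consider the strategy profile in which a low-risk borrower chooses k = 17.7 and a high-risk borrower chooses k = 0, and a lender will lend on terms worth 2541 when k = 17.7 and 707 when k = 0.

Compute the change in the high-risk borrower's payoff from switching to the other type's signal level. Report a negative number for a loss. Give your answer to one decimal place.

-3422.9

Playing k = 0 the high-risk borrower receives 707.
Deviating to k = 17.7 brings payment 2541 at cost 297 × 17.7 = 5256.9, netting -2715.9.
Gain from deviating: -2715.9 − 707 = -3422.9.
The gain is negative, so the high-risk type's incentive-compatibility constraint is satisfied.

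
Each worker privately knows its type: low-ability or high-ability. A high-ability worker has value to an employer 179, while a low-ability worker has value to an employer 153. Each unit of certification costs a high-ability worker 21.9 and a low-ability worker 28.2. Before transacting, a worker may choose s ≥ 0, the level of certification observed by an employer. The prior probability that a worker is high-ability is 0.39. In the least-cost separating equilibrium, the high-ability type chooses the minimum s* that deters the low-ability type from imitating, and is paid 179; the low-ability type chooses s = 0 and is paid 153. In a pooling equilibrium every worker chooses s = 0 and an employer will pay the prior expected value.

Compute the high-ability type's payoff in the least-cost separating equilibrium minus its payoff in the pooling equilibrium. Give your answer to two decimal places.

-4.33

Least-cost separating signal: s* solves 153 = 179 − 28.2·s*, so s* = (179 − 153)/28.2 ≈ 0.9220.
High-ability type's separating payoff: 179 − 21.9 × s* = 179 − 21.9 × (179 − 153)/28.2 = 179 − 569.4/28.2 ≈ 158.8085.
Pooling payoff: 0.39 × 179 + 0.61 × 153 = 163.14.
Difference: 158.8085 − 163.14 = -4.3315, i.e. -4.33 to two decimal places.
The high-ability type would prefer the pooling outcome.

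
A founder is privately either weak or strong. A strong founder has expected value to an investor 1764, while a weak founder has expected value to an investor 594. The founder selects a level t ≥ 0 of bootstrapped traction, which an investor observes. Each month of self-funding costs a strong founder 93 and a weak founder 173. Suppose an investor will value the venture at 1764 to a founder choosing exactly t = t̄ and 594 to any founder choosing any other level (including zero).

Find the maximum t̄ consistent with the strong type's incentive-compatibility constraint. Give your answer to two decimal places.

12.58

Choosing t̄ yields the strong type 1764 − 93·t̄; choosing zero yields 594.
The strong type is indifferent at 1764 − 93·t̄ = 594, i.e. t̄ = (1764 − 594) / 93 ≈ 12.58.
For any t̄ above 12.58 the strong type would rather pool at zero, so separation collapses.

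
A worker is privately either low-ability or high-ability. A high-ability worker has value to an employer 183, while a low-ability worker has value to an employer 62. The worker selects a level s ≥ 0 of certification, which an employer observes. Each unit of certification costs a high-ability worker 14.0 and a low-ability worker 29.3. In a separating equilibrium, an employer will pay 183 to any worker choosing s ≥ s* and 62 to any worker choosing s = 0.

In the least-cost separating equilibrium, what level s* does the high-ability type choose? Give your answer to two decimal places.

4.13

A low-ability worker choosing s = 0 receives 62.
Imitating at s* instead would pay 183 at cost 29.3·s*, netting 183 − 29.3·s*.
Indifference: 62 = 183 − 29.3·s*, so s* = (183 − 62) / 29.3 ≈ 4.13.
This is the low-ability type's binding incentive-compatibility constraint; any s ≥ 4.13 sustains separation on that side.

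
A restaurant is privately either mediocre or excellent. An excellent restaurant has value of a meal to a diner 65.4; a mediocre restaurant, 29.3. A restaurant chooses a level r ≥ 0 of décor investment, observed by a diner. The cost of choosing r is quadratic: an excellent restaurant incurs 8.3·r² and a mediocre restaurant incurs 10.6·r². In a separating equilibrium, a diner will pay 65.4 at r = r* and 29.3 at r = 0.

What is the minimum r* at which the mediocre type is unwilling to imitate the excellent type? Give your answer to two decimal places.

The mediocre type at r = 0 receives 29.3; imitating at r* yields 65.4 − 10.6·r*².
Indifference: 29.3 = 65.4 − 10.6·r*², so r*² = (65.4 − 29.3) / 10.6 ≈ 3.4057.
r* = √3.4057 ≈ 1.85.

1.85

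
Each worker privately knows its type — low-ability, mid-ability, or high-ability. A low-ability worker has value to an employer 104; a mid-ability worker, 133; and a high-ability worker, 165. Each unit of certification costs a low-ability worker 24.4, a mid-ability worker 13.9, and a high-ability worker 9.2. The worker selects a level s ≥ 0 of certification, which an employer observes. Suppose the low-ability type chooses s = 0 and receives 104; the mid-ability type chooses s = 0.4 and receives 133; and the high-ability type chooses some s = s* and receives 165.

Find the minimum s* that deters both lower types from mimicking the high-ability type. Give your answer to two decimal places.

Mid-ability type (on-path payoff 133 − 13.9×0.4 = 127.44) won't mimic when 127.44 ≥ 165 − 13.9·s*, i.e. s* ≥ 2.70.
Low-ability type (on-path payoff 104) won't mimic when 104 ≥ 165 − 24.4·s*, i.e. s* ≥ 2.50.
Both must hold, so s* = max(2.50, 2.70) = 2.70. The mid-ability type's constraint binds.

2.70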